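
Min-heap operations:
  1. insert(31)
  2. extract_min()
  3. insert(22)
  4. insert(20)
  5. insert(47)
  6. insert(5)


insert(31) -> [31]
extract_min()->31, []
insert(22) -> [22]
insert(20) -> [20, 22]
insert(47) -> [20, 22, 47]
insert(5) -> [5, 20, 47, 22]

Final heap: [5, 20, 47, 22]


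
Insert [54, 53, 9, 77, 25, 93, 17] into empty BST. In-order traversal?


Insert 54: root
Insert 53: L from 54
Insert 9: L from 54 -> L from 53
Insert 77: R from 54
Insert 25: L from 54 -> L from 53 -> R from 9
Insert 93: R from 54 -> R from 77
Insert 17: L from 54 -> L from 53 -> R from 9 -> L from 25

In-order: [9, 17, 25, 53, 54, 77, 93]


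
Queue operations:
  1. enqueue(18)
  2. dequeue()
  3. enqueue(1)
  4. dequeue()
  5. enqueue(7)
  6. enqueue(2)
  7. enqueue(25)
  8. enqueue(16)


enqueue(18) -> [18]
dequeue()->18, []
enqueue(1) -> [1]
dequeue()->1, []
enqueue(7) -> [7]
enqueue(2) -> [7, 2]
enqueue(25) -> [7, 2, 25]
enqueue(16) -> [7, 2, 25, 16]

Final queue: [7, 2, 25, 16]


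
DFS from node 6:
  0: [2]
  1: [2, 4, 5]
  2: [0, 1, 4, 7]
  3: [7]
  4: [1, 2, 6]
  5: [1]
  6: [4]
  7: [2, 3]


Visit 6, push [4]
Visit 4, push [2, 1]
Visit 1, push [5, 2]
Visit 2, push [7, 0]
Visit 0, push []
Visit 7, push [3]
Visit 3, push []
Visit 5, push []

DFS order: [6, 4, 1, 2, 0, 7, 3, 5]


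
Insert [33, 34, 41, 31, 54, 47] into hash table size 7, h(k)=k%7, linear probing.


Insert 33: h=5 -> slot 5
Insert 34: h=6 -> slot 6
Insert 41: h=6, 1 probes -> slot 0
Insert 31: h=3 -> slot 3
Insert 54: h=5, 3 probes -> slot 1
Insert 47: h=5, 4 probes -> slot 2

Table: [41, 54, 47, 31, None, 33, 34]


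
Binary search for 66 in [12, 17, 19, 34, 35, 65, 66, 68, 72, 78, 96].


Step 1: lo=0, hi=10, mid=5, val=65
Step 2: lo=6, hi=10, mid=8, val=72
Step 3: lo=6, hi=7, mid=6, val=66

Found at index 6


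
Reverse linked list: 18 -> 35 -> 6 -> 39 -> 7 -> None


Step 1: curr=18, set curr.next=prev(None) | reversed so far: 18
Step 2: curr=35, set curr.next=prev(18) | reversed so far: 35 -> 18
Step 3: curr=6, set curr.next=prev(35) | reversed so far: 6 -> 35 -> 18
Step 4: curr=39, set curr.next=prev(6) | reversed so far: 39 -> 6 -> 35 -> 18
Step 5: curr=7, set curr.next=prev(39) | reversed so far: 7 -> 39 -> 6 -> 35 -> 18

7 -> 39 -> 6 -> 35 -> 18 -> None


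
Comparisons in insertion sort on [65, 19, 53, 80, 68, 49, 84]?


Algorithm: insertion sort
Input: [65, 19, 53, 80, 68, 49, 84]
Sorted: [19, 49, 53, 65, 68, 80, 84]

12


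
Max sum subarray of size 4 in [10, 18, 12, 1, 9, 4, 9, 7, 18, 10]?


[0:4]: 41
[1:5]: 40
[2:6]: 26
[3:7]: 23
[4:8]: 29
[5:9]: 38
[6:10]: 44

Max: 44 at [6:10]


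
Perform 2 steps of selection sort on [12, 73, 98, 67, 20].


Initial: [12, 73, 98, 67, 20]
Step 1: min=12 at 0
  Swap: [12, 73, 98, 67, 20]
Step 2: min=20 at 4
  Swap: [12, 20, 98, 67, 73]

After 2 steps: [12, 20, 98, 67, 73]


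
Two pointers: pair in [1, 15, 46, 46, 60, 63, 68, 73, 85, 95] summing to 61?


lo=0(1)+hi=9(95)=96
lo=0(1)+hi=8(85)=86
lo=0(1)+hi=7(73)=74
lo=0(1)+hi=6(68)=69
lo=0(1)+hi=5(63)=64
lo=0(1)+hi=4(60)=61

Yes: 1+60=61


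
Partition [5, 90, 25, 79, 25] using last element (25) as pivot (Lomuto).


Pivot: 25
  5 <= 25: advance i (no swap)
  25 <= 25: swap -> [5, 25, 90, 79, 25]
Place pivot at 2: [5, 25, 25, 79, 90]

Partitioned: [5, 25, 25, 79, 90]


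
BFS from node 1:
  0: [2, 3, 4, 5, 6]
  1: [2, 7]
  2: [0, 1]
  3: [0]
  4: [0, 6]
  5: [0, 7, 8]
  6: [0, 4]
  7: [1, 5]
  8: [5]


Visit 1, enqueue [2, 7]
Visit 2, enqueue [0]
Visit 7, enqueue [5]
Visit 0, enqueue [3, 4, 6]
Visit 5, enqueue [8]
Visit 3, enqueue []
Visit 4, enqueue []
Visit 6, enqueue []
Visit 8, enqueue []

BFS order: [1, 2, 7, 0, 5, 3, 4, 6, 8]


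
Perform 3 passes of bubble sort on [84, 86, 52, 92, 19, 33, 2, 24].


Initial: [84, 86, 52, 92, 19, 33, 2, 24]
Pass 1: [84, 52, 86, 19, 33, 2, 24, 92] (5 swaps)
Pass 2: [52, 84, 19, 33, 2, 24, 86, 92] (5 swaps)
Pass 3: [52, 19, 33, 2, 24, 84, 86, 92] (4 swaps)

After 3 passes: [52, 19, 33, 2, 24, 84, 86, 92]


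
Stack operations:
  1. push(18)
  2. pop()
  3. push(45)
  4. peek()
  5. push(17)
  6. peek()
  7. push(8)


push(18) -> [18]
pop()->18, []
push(45) -> [45]
peek()->45
push(17) -> [45, 17]
peek()->17
push(8) -> [45, 17, 8]

Final stack: [45, 17, 8]


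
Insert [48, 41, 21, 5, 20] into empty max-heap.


Insert 48: [48]
Insert 41: [48, 41]
Insert 21: [48, 41, 21]
Insert 5: [48, 41, 21, 5]
Insert 20: [48, 41, 21, 5, 20]

Final heap: [48, 41, 21, 5, 20]


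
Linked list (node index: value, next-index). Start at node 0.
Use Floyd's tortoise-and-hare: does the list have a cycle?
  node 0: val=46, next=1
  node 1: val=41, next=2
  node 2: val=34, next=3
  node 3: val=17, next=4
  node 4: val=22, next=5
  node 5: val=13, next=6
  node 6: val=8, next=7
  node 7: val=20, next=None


Floyd's tortoise (slow, +1) and hare (fast, +2):
  init: slow=0, fast=0
  step 1: slow=1, fast=2
  step 2: slow=2, fast=4
  step 3: slow=3, fast=6
  step 4: fast 6->7->None, no cycle

Cycle: no


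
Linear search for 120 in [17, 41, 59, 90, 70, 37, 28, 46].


i=0: 17!=120
i=1: 41!=120
i=2: 59!=120
i=3: 90!=120
i=4: 70!=120
i=5: 37!=120
i=6: 28!=120
i=7: 46!=120

Not found, 8 comps


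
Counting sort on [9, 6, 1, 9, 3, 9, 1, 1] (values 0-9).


Input: [9, 6, 1, 9, 3, 9, 1, 1]
Counts: [0, 3, 0, 1, 0, 0, 1, 0, 0, 3]

Sorted: [1, 1, 1, 3, 6, 9, 9, 9]


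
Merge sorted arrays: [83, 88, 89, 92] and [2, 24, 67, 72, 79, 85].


Take 2 from B
Take 24 from B
Take 67 from B
Take 72 from B
Take 79 from B
Take 83 from A
Take 85 from B

Merged: [2, 24, 67, 72, 79, 83, 85, 88, 89, 92]


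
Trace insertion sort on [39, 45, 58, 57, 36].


Initial: [39, 45, 58, 57, 36]
Insert 45: [39, 45, 58, 57, 36]
Insert 58: [39, 45, 58, 57, 36]
Insert 57: [39, 45, 57, 58, 36]
Insert 36: [36, 39, 45, 57, 58]

Sorted: [36, 39, 45, 57, 58]


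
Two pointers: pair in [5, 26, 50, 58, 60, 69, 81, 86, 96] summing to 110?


lo=0(5)+hi=8(96)=101
lo=1(26)+hi=8(96)=122
lo=1(26)+hi=7(86)=112
lo=1(26)+hi=6(81)=107
lo=2(50)+hi=6(81)=131
lo=2(50)+hi=5(69)=119
lo=2(50)+hi=4(60)=110

Yes: 50+60=110


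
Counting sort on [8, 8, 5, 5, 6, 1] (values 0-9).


Input: [8, 8, 5, 5, 6, 1]
Counts: [0, 1, 0, 0, 0, 2, 1, 0, 2, 0]

Sorted: [1, 5, 5, 6, 8, 8]


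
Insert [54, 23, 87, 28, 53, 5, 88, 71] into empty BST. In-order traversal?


Insert 54: root
Insert 23: L from 54
Insert 87: R from 54
Insert 28: L from 54 -> R from 23
Insert 53: L from 54 -> R from 23 -> R from 28
Insert 5: L from 54 -> L from 23
Insert 88: R from 54 -> R from 87
Insert 71: R from 54 -> L from 87

In-order: [5, 23, 28, 53, 54, 71, 87, 88]


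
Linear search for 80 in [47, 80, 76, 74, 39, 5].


i=0: 47!=80
i=1: 80==80 found!

Found at 1, 2 comps


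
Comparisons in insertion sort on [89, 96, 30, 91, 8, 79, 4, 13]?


Algorithm: insertion sort
Input: [89, 96, 30, 91, 8, 79, 4, 13]
Sorted: [4, 8, 13, 30, 79, 89, 91, 96]

25


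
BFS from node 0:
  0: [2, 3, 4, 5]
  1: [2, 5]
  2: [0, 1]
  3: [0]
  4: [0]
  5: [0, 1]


Visit 0, enqueue [2, 3, 4, 5]
Visit 2, enqueue [1]
Visit 3, enqueue []
Visit 4, enqueue []
Visit 5, enqueue []
Visit 1, enqueue []

BFS order: [0, 2, 3, 4, 5, 1]


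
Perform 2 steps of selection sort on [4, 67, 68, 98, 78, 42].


Initial: [4, 67, 68, 98, 78, 42]
Step 1: min=4 at 0
  Swap: [4, 67, 68, 98, 78, 42]
Step 2: min=42 at 5
  Swap: [4, 42, 68, 98, 78, 67]

After 2 steps: [4, 42, 68, 98, 78, 67]


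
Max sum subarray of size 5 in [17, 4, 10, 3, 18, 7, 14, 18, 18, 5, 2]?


[0:5]: 52
[1:6]: 42
[2:7]: 52
[3:8]: 60
[4:9]: 75
[5:10]: 62
[6:11]: 57

Max: 75 at [4:9]


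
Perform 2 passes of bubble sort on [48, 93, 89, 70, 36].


Initial: [48, 93, 89, 70, 36]
Pass 1: [48, 89, 70, 36, 93] (3 swaps)
Pass 2: [48, 70, 36, 89, 93] (2 swaps)

After 2 passes: [48, 70, 36, 89, 93]


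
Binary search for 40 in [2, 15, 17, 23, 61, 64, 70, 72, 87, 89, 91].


Step 1: lo=0, hi=10, mid=5, val=64
Step 2: lo=0, hi=4, mid=2, val=17
Step 3: lo=3, hi=4, mid=3, val=23
Step 4: lo=4, hi=4, mid=4, val=61

Not found


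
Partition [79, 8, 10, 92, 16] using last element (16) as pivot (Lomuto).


Pivot: 16
  8 <= 16: swap -> [8, 79, 10, 92, 16]
  10 <= 16: swap -> [8, 10, 79, 92, 16]
Place pivot at 2: [8, 10, 16, 92, 79]

Partitioned: [8, 10, 16, 92, 79]


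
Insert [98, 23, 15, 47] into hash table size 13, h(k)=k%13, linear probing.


Insert 98: h=7 -> slot 7
Insert 23: h=10 -> slot 10
Insert 15: h=2 -> slot 2
Insert 47: h=8 -> slot 8

Table: [None, None, 15, None, None, None, None, 98, 47, None, 23, None, None]


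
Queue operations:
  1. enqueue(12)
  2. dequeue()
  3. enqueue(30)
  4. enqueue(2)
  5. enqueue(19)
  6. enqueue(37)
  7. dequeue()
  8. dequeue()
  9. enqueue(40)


enqueue(12) -> [12]
dequeue()->12, []
enqueue(30) -> [30]
enqueue(2) -> [30, 2]
enqueue(19) -> [30, 2, 19]
enqueue(37) -> [30, 2, 19, 37]
dequeue()->30, [2, 19, 37]
dequeue()->2, [19, 37]
enqueue(40) -> [19, 37, 40]

Final queue: [19, 37, 40]


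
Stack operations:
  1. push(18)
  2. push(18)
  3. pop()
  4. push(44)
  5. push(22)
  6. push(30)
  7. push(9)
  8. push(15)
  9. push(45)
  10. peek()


push(18) -> [18]
push(18) -> [18, 18]
pop()->18, [18]
push(44) -> [18, 44]
push(22) -> [18, 44, 22]
push(30) -> [18, 44, 22, 30]
push(9) -> [18, 44, 22, 30, 9]
push(15) -> [18, 44, 22, 30, 9, 15]
push(45) -> [18, 44, 22, 30, 9, 15, 45]
peek()->45

Final stack: [18, 44, 22, 30, 9, 15, 45]


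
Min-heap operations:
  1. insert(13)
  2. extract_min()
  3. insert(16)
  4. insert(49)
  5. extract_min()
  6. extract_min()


insert(13) -> [13]
extract_min()->13, []
insert(16) -> [16]
insert(49) -> [16, 49]
extract_min()->16, [49]
extract_min()->49, []

Final heap: []


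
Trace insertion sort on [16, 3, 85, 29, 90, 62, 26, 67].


Initial: [16, 3, 85, 29, 90, 62, 26, 67]
Insert 3: [3, 16, 85, 29, 90, 62, 26, 67]
Insert 85: [3, 16, 85, 29, 90, 62, 26, 67]
Insert 29: [3, 16, 29, 85, 90, 62, 26, 67]
Insert 90: [3, 16, 29, 85, 90, 62, 26, 67]
Insert 62: [3, 16, 29, 62, 85, 90, 26, 67]
Insert 26: [3, 16, 26, 29, 62, 85, 90, 67]
Insert 67: [3, 16, 26, 29, 62, 67, 85, 90]

Sorted: [3, 16, 26, 29, 62, 67, 85, 90]


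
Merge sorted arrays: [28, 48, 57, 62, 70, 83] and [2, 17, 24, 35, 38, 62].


Take 2 from B
Take 17 from B
Take 24 from B
Take 28 from A
Take 35 from B
Take 38 from B
Take 48 from A
Take 57 from A
Take 62 from A
Take 62 from B

Merged: [2, 17, 24, 28, 35, 38, 48, 57, 62, 62, 70, 83]


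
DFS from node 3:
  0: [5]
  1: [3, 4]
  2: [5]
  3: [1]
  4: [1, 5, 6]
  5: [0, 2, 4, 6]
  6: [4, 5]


Visit 3, push [1]
Visit 1, push [4]
Visit 4, push [6, 5]
Visit 5, push [6, 2, 0]
Visit 0, push []
Visit 2, push []
Visit 6, push []

DFS order: [3, 1, 4, 5, 0, 2, 6]


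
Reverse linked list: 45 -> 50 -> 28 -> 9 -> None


Step 1: curr=45, set curr.next=prev(None) | reversed so far: 45
Step 2: curr=50, set curr.next=prev(45) | reversed so far: 50 -> 45
Step 3: curr=28, set curr.next=prev(50) | reversed so far: 28 -> 50 -> 45
Step 4: curr=9, set curr.next=prev(28) | reversed so far: 9 -> 28 -> 50 -> 45

9 -> 28 -> 50 -> 45 -> None


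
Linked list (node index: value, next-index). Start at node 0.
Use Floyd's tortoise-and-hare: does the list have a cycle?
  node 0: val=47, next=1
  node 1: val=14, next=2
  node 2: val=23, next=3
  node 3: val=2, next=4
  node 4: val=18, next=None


Floyd's tortoise (slow, +1) and hare (fast, +2):
  init: slow=0, fast=0
  step 1: slow=1, fast=2
  step 2: slow=2, fast=4
  step 3: fast -> None, no cycle

Cycle: no


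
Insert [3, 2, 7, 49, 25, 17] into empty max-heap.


Insert 3: [3]
Insert 2: [3, 2]
Insert 7: [7, 2, 3]
Insert 49: [49, 7, 3, 2]
Insert 25: [49, 25, 3, 2, 7]
Insert 17: [49, 25, 17, 2, 7, 3]

Final heap: [49, 25, 17, 2, 7, 3]


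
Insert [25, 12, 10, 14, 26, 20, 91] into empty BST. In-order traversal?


Insert 25: root
Insert 12: L from 25
Insert 10: L from 25 -> L from 12
Insert 14: L from 25 -> R from 12
Insert 26: R from 25
Insert 20: L from 25 -> R from 12 -> R from 14
Insert 91: R from 25 -> R from 26

In-order: [10, 12, 14, 20, 25, 26, 91]


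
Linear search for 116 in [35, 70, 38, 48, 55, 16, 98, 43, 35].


i=0: 35!=116
i=1: 70!=116
i=2: 38!=116
i=3: 48!=116
i=4: 55!=116
i=5: 16!=116
i=6: 98!=116
i=7: 43!=116
i=8: 35!=116

Not found, 9 comps


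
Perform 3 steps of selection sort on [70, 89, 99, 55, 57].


Initial: [70, 89, 99, 55, 57]
Step 1: min=55 at 3
  Swap: [55, 89, 99, 70, 57]
Step 2: min=57 at 4
  Swap: [55, 57, 99, 70, 89]
Step 3: min=70 at 3
  Swap: [55, 57, 70, 99, 89]

After 3 steps: [55, 57, 70, 99, 89]


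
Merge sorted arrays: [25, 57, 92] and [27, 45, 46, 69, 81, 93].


Take 25 from A
Take 27 from B
Take 45 from B
Take 46 from B
Take 57 from A
Take 69 from B
Take 81 from B
Take 92 from A

Merged: [25, 27, 45, 46, 57, 69, 81, 92, 93]


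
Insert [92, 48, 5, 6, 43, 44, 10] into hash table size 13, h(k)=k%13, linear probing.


Insert 92: h=1 -> slot 1
Insert 48: h=9 -> slot 9
Insert 5: h=5 -> slot 5
Insert 6: h=6 -> slot 6
Insert 43: h=4 -> slot 4
Insert 44: h=5, 2 probes -> slot 7
Insert 10: h=10 -> slot 10

Table: [None, 92, None, None, 43, 5, 6, 44, None, 48, 10, None, None]


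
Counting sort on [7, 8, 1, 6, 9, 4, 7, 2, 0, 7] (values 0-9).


Input: [7, 8, 1, 6, 9, 4, 7, 2, 0, 7]
Counts: [1, 1, 1, 0, 1, 0, 1, 3, 1, 1]

Sorted: [0, 1, 2, 4, 6, 7, 7, 7, 8, 9]


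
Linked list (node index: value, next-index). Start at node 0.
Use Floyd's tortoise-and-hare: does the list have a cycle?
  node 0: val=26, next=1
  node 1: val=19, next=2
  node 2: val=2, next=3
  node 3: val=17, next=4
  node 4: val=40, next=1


Floyd's tortoise (slow, +1) and hare (fast, +2):
  init: slow=0, fast=0
  step 1: slow=1, fast=2
  step 2: slow=2, fast=4
  step 3: slow=3, fast=2
  step 4: slow=4, fast=4
  slow == fast at node 4: cycle detected

Cycle: yes


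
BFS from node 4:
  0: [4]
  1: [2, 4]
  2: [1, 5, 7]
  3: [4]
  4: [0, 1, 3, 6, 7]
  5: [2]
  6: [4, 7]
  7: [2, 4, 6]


Visit 4, enqueue [0, 1, 3, 6, 7]
Visit 0, enqueue []
Visit 1, enqueue [2]
Visit 3, enqueue []
Visit 6, enqueue []
Visit 7, enqueue []
Visit 2, enqueue [5]
Visit 5, enqueue []

BFS order: [4, 0, 1, 3, 6, 7, 2, 5]


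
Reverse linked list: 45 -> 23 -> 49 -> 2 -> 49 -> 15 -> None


Step 1: curr=45, set curr.next=prev(None) | reversed so far: 45
Step 2: curr=23, set curr.next=prev(45) | reversed so far: 23 -> 45
Step 3: curr=49, set curr.next=prev(23) | reversed so far: 49 -> 23 -> 45
Step 4: curr=2, set curr.next=prev(49) | reversed so far: 2 -> 49 -> 23 -> 45
Step 5: curr=49, set curr.next=prev(2) | reversed so far: 49 -> 2 -> 49 -> 23 -> 45
Step 6: curr=15, set curr.next=prev(49) | reversed so far: 15 -> 49 -> 2 -> 49 -> 23 -> 45

15 -> 49 -> 2 -> 49 -> 23 -> 45 -> None


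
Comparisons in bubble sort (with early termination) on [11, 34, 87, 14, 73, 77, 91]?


Algorithm: bubble sort (with early termination)
Input: [11, 34, 87, 14, 73, 77, 91]
Sorted: [11, 14, 34, 73, 77, 87, 91]

15


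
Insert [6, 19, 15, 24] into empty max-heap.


Insert 6: [6]
Insert 19: [19, 6]
Insert 15: [19, 6, 15]
Insert 24: [24, 19, 15, 6]

Final heap: [24, 19, 15, 6]


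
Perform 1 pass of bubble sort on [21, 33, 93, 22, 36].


Initial: [21, 33, 93, 22, 36]
Pass 1: [21, 33, 22, 36, 93] (2 swaps)

After 1 pass: [21, 33, 22, 36, 93]


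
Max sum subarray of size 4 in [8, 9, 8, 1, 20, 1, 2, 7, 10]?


[0:4]: 26
[1:5]: 38
[2:6]: 30
[3:7]: 24
[4:8]: 30
[5:9]: 20

Max: 38 at [1:5]


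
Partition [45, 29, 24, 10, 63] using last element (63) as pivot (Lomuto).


Pivot: 63
  45 <= 63: advance i (no swap)
  29 <= 63: advance i (no swap)
  24 <= 63: advance i (no swap)
  10 <= 63: advance i (no swap)
Place pivot at 4: [45, 29, 24, 10, 63]

Partitioned: [45, 29, 24, 10, 63]


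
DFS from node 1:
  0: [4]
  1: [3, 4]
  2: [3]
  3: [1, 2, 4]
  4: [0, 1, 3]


Visit 1, push [4, 3]
Visit 3, push [4, 2]
Visit 2, push []
Visit 4, push [0]
Visit 0, push []

DFS order: [1, 3, 2, 4, 0]


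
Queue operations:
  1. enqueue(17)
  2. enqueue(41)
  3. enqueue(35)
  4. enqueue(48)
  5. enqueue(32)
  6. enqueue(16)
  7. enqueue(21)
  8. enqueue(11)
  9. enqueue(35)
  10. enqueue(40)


enqueue(17) -> [17]
enqueue(41) -> [17, 41]
enqueue(35) -> [17, 41, 35]
enqueue(48) -> [17, 41, 35, 48]
enqueue(32) -> [17, 41, 35, 48, 32]
enqueue(16) -> [17, 41, 35, 48, 32, 16]
enqueue(21) -> [17, 41, 35, 48, 32, 16, 21]
enqueue(11) -> [17, 41, 35, 48, 32, 16, 21, 11]
enqueue(35) -> [17, 41, 35, 48, 32, 16, 21, 11, 35]
enqueue(40) -> [17, 41, 35, 48, 32, 16, 21, 11, 35, 40]

Final queue: [17, 41, 35, 48, 32, 16, 21, 11, 35, 40]


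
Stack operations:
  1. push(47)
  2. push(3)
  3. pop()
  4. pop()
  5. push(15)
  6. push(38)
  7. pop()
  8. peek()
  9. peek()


push(47) -> [47]
push(3) -> [47, 3]
pop()->3, [47]
pop()->47, []
push(15) -> [15]
push(38) -> [15, 38]
pop()->38, [15]
peek()->15
peek()->15

Final stack: [15]


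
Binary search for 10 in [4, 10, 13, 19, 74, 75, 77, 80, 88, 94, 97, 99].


Step 1: lo=0, hi=11, mid=5, val=75
Step 2: lo=0, hi=4, mid=2, val=13
Step 3: lo=0, hi=1, mid=0, val=4
Step 4: lo=1, hi=1, mid=1, val=10

Found at index 1


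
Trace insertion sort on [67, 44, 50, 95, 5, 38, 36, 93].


Initial: [67, 44, 50, 95, 5, 38, 36, 93]
Insert 44: [44, 67, 50, 95, 5, 38, 36, 93]
Insert 50: [44, 50, 67, 95, 5, 38, 36, 93]
Insert 95: [44, 50, 67, 95, 5, 38, 36, 93]
Insert 5: [5, 44, 50, 67, 95, 38, 36, 93]
Insert 38: [5, 38, 44, 50, 67, 95, 36, 93]
Insert 36: [5, 36, 38, 44, 50, 67, 95, 93]
Insert 93: [5, 36, 38, 44, 50, 67, 93, 95]

Sorted: [5, 36, 38, 44, 50, 67, 93, 95]


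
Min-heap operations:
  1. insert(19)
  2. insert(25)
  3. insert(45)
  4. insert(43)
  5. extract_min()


insert(19) -> [19]
insert(25) -> [19, 25]
insert(45) -> [19, 25, 45]
insert(43) -> [19, 25, 45, 43]
extract_min()->19, [25, 43, 45]

Final heap: [25, 43, 45]


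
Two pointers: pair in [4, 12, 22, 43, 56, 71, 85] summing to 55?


lo=0(4)+hi=6(85)=89
lo=0(4)+hi=5(71)=75
lo=0(4)+hi=4(56)=60
lo=0(4)+hi=3(43)=47
lo=1(12)+hi=3(43)=55

Yes: 12+43=55


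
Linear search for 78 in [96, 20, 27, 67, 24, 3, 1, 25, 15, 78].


i=0: 96!=78
i=1: 20!=78
i=2: 27!=78
i=3: 67!=78
i=4: 24!=78
i=5: 3!=78
i=6: 1!=78
i=7: 25!=78
i=8: 15!=78
i=9: 78==78 found!

Found at 9, 10 comps


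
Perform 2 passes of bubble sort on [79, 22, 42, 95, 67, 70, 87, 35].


Initial: [79, 22, 42, 95, 67, 70, 87, 35]
Pass 1: [22, 42, 79, 67, 70, 87, 35, 95] (6 swaps)
Pass 2: [22, 42, 67, 70, 79, 35, 87, 95] (3 swaps)

After 2 passes: [22, 42, 67, 70, 79, 35, 87, 95]


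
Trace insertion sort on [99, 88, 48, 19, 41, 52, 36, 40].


Initial: [99, 88, 48, 19, 41, 52, 36, 40]
Insert 88: [88, 99, 48, 19, 41, 52, 36, 40]
Insert 48: [48, 88, 99, 19, 41, 52, 36, 40]
Insert 19: [19, 48, 88, 99, 41, 52, 36, 40]
Insert 41: [19, 41, 48, 88, 99, 52, 36, 40]
Insert 52: [19, 41, 48, 52, 88, 99, 36, 40]
Insert 36: [19, 36, 41, 48, 52, 88, 99, 40]
Insert 40: [19, 36, 40, 41, 48, 52, 88, 99]

Sorted: [19, 36, 40, 41, 48, 52, 88, 99]


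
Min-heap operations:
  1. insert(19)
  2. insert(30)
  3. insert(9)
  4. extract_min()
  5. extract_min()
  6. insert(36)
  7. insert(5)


insert(19) -> [19]
insert(30) -> [19, 30]
insert(9) -> [9, 30, 19]
extract_min()->9, [19, 30]
extract_min()->19, [30]
insert(36) -> [30, 36]
insert(5) -> [5, 36, 30]

Final heap: [5, 36, 30]


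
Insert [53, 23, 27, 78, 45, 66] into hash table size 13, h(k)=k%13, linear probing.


Insert 53: h=1 -> slot 1
Insert 23: h=10 -> slot 10
Insert 27: h=1, 1 probes -> slot 2
Insert 78: h=0 -> slot 0
Insert 45: h=6 -> slot 6
Insert 66: h=1, 2 probes -> slot 3

Table: [78, 53, 27, 66, None, None, 45, None, None, None, 23, None, None]


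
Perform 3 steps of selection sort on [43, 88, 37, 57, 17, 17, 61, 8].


Initial: [43, 88, 37, 57, 17, 17, 61, 8]
Step 1: min=8 at 7
  Swap: [8, 88, 37, 57, 17, 17, 61, 43]
Step 2: min=17 at 4
  Swap: [8, 17, 37, 57, 88, 17, 61, 43]
Step 3: min=17 at 5
  Swap: [8, 17, 17, 57, 88, 37, 61, 43]

After 3 steps: [8, 17, 17, 57, 88, 37, 61, 43]


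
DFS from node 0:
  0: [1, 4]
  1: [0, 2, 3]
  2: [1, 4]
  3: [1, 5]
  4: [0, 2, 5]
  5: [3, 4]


Visit 0, push [4, 1]
Visit 1, push [3, 2]
Visit 2, push [4]
Visit 4, push [5]
Visit 5, push [3]
Visit 3, push []

DFS order: [0, 1, 2, 4, 5, 3]


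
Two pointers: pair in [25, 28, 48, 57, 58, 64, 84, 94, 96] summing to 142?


lo=0(25)+hi=8(96)=121
lo=1(28)+hi=8(96)=124
lo=2(48)+hi=8(96)=144
lo=2(48)+hi=7(94)=142

Yes: 48+94=142


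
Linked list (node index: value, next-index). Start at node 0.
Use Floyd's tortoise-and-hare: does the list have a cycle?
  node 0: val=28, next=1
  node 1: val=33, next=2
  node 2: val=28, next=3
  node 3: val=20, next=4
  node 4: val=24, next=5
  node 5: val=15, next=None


Floyd's tortoise (slow, +1) and hare (fast, +2):
  init: slow=0, fast=0
  step 1: slow=1, fast=2
  step 2: slow=2, fast=4
  step 3: fast 4->5->None, no cycle

Cycle: no


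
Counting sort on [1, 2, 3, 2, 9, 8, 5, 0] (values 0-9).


Input: [1, 2, 3, 2, 9, 8, 5, 0]
Counts: [1, 1, 2, 1, 0, 1, 0, 0, 1, 1]

Sorted: [0, 1, 2, 2, 3, 5, 8, 9]


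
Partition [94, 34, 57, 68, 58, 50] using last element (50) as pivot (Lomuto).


Pivot: 50
  34 <= 50: swap -> [34, 94, 57, 68, 58, 50]
Place pivot at 1: [34, 50, 57, 68, 58, 94]

Partitioned: [34, 50, 57, 68, 58, 94]


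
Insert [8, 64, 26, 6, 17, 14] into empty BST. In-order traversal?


Insert 8: root
Insert 64: R from 8
Insert 26: R from 8 -> L from 64
Insert 6: L from 8
Insert 17: R from 8 -> L from 64 -> L from 26
Insert 14: R from 8 -> L from 64 -> L from 26 -> L from 17

In-order: [6, 8, 14, 17, 26, 64]


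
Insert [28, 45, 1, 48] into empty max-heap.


Insert 28: [28]
Insert 45: [45, 28]
Insert 1: [45, 28, 1]
Insert 48: [48, 45, 1, 28]

Final heap: [48, 45, 1, 28]


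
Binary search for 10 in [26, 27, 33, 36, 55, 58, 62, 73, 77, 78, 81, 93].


Step 1: lo=0, hi=11, mid=5, val=58
Step 2: lo=0, hi=4, mid=2, val=33
Step 3: lo=0, hi=1, mid=0, val=26

Not found


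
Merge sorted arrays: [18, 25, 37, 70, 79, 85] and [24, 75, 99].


Take 18 from A
Take 24 from B
Take 25 from A
Take 37 from A
Take 70 from A
Take 75 from B
Take 79 from A
Take 85 from A

Merged: [18, 24, 25, 37, 70, 75, 79, 85, 99]


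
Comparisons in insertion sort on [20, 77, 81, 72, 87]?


Algorithm: insertion sort
Input: [20, 77, 81, 72, 87]
Sorted: [20, 72, 77, 81, 87]

6


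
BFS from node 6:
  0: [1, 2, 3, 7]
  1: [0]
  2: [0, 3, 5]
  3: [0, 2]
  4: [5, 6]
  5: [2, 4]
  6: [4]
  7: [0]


Visit 6, enqueue [4]
Visit 4, enqueue [5]
Visit 5, enqueue [2]
Visit 2, enqueue [0, 3]
Visit 0, enqueue [1, 7]
Visit 3, enqueue []
Visit 1, enqueue []
Visit 7, enqueue []

BFS order: [6, 4, 5, 2, 0, 3, 1, 7]


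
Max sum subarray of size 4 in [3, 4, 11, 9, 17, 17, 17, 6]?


[0:4]: 27
[1:5]: 41
[2:6]: 54
[3:7]: 60
[4:8]: 57

Max: 60 at [3:7]


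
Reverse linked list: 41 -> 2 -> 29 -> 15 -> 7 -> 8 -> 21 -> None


Step 1: curr=41, set curr.next=prev(None) | reversed so far: 41
Step 2: curr=2, set curr.next=prev(41) | reversed so far: 2 -> 41
Step 3: curr=29, set curr.next=prev(2) | reversed so far: 29 -> 2 -> 41
Step 4: curr=15, set curr.next=prev(29) | reversed so far: 15 -> 29 -> 2 -> 41
Step 5: curr=7, set curr.next=prev(15) | reversed so far: 7 -> 15 -> 29 -> 2 -> 41
Step 6: curr=8, set curr.next=prev(7) | reversed so far: 8 -> 7 -> 15 -> 29 -> 2 -> 41
Step 7: curr=21, set curr.next=prev(8) | reversed so far: 21 -> 8 -> 7 -> 15 -> 29 -> 2 -> 41

21 -> 8 -> 7 -> 15 -> 29 -> 2 -> 41 -> None


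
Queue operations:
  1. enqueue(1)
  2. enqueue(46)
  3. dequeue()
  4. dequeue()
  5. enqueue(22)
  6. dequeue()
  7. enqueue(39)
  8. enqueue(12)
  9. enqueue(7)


enqueue(1) -> [1]
enqueue(46) -> [1, 46]
dequeue()->1, [46]
dequeue()->46, []
enqueue(22) -> [22]
dequeue()->22, []
enqueue(39) -> [39]
enqueue(12) -> [39, 12]
enqueue(7) -> [39, 12, 7]

Final queue: [39, 12, 7]


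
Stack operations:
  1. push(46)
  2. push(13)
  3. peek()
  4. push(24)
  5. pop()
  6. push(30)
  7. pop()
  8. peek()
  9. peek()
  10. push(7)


push(46) -> [46]
push(13) -> [46, 13]
peek()->13
push(24) -> [46, 13, 24]
pop()->24, [46, 13]
push(30) -> [46, 13, 30]
pop()->30, [46, 13]
peek()->13
peek()->13
push(7) -> [46, 13, 7]

Final stack: [46, 13, 7]


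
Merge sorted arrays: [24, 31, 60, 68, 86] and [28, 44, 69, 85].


Take 24 from A
Take 28 from B
Take 31 from A
Take 44 from B
Take 60 from A
Take 68 from A
Take 69 from B
Take 85 from B

Merged: [24, 28, 31, 44, 60, 68, 69, 85, 86]


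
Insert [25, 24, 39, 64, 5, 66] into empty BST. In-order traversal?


Insert 25: root
Insert 24: L from 25
Insert 39: R from 25
Insert 64: R from 25 -> R from 39
Insert 5: L from 25 -> L from 24
Insert 66: R from 25 -> R from 39 -> R from 64

In-order: [5, 24, 25, 39, 64, 66]


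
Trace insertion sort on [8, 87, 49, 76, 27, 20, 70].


Initial: [8, 87, 49, 76, 27, 20, 70]
Insert 87: [8, 87, 49, 76, 27, 20, 70]
Insert 49: [8, 49, 87, 76, 27, 20, 70]
Insert 76: [8, 49, 76, 87, 27, 20, 70]
Insert 27: [8, 27, 49, 76, 87, 20, 70]
Insert 20: [8, 20, 27, 49, 76, 87, 70]
Insert 70: [8, 20, 27, 49, 70, 76, 87]

Sorted: [8, 20, 27, 49, 70, 76, 87]


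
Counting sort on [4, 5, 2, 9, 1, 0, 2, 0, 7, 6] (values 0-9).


Input: [4, 5, 2, 9, 1, 0, 2, 0, 7, 6]
Counts: [2, 1, 2, 0, 1, 1, 1, 1, 0, 1]

Sorted: [0, 0, 1, 2, 2, 4, 5, 6, 7, 9]


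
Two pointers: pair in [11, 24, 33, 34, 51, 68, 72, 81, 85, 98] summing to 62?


lo=0(11)+hi=9(98)=109
lo=0(11)+hi=8(85)=96
lo=0(11)+hi=7(81)=92
lo=0(11)+hi=6(72)=83
lo=0(11)+hi=5(68)=79
lo=0(11)+hi=4(51)=62

Yes: 11+51=62


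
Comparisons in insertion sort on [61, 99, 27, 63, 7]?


Algorithm: insertion sort
Input: [61, 99, 27, 63, 7]
Sorted: [7, 27, 61, 63, 99]

9


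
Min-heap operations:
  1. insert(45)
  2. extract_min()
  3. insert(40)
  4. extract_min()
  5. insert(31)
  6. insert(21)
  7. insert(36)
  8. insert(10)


insert(45) -> [45]
extract_min()->45, []
insert(40) -> [40]
extract_min()->40, []
insert(31) -> [31]
insert(21) -> [21, 31]
insert(36) -> [21, 31, 36]
insert(10) -> [10, 21, 36, 31]

Final heap: [10, 21, 36, 31]


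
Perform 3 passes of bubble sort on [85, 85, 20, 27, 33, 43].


Initial: [85, 85, 20, 27, 33, 43]
Pass 1: [85, 20, 27, 33, 43, 85] (4 swaps)
Pass 2: [20, 27, 33, 43, 85, 85] (4 swaps)
Pass 3: [20, 27, 33, 43, 85, 85] (0 swaps)

After 3 passes: [20, 27, 33, 43, 85, 85]


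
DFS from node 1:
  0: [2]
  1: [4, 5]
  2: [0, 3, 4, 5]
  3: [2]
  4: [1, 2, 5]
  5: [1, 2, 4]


Visit 1, push [5, 4]
Visit 4, push [5, 2]
Visit 2, push [5, 3, 0]
Visit 0, push []
Visit 3, push []
Visit 5, push []

DFS order: [1, 4, 2, 0, 3, 5]


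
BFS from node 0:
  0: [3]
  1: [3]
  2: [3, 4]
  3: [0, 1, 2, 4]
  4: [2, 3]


Visit 0, enqueue [3]
Visit 3, enqueue [1, 2, 4]
Visit 1, enqueue []
Visit 2, enqueue []
Visit 4, enqueue []

BFS order: [0, 3, 1, 2, 4]


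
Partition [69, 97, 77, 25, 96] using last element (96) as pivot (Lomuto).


Pivot: 96
  69 <= 96: advance i (no swap)
  77 <= 96: swap -> [69, 77, 97, 25, 96]
  25 <= 96: swap -> [69, 77, 25, 97, 96]
Place pivot at 3: [69, 77, 25, 96, 97]

Partitioned: [69, 77, 25, 96, 97]


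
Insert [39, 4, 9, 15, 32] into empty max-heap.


Insert 39: [39]
Insert 4: [39, 4]
Insert 9: [39, 4, 9]
Insert 15: [39, 15, 9, 4]
Insert 32: [39, 32, 9, 4, 15]

Final heap: [39, 32, 9, 4, 15]


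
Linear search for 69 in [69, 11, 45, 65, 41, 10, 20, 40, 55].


i=0: 69==69 found!

Found at 0, 1 comps


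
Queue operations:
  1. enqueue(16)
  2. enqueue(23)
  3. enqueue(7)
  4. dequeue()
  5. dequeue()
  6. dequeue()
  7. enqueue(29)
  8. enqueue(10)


enqueue(16) -> [16]
enqueue(23) -> [16, 23]
enqueue(7) -> [16, 23, 7]
dequeue()->16, [23, 7]
dequeue()->23, [7]
dequeue()->7, []
enqueue(29) -> [29]
enqueue(10) -> [29, 10]

Final queue: [29, 10]


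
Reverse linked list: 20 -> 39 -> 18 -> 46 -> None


Step 1: curr=20, set curr.next=prev(None) | reversed so far: 20
Step 2: curr=39, set curr.next=prev(20) | reversed so far: 39 -> 20
Step 3: curr=18, set curr.next=prev(39) | reversed so far: 18 -> 39 -> 20
Step 4: curr=46, set curr.next=prev(18) | reversed so far: 46 -> 18 -> 39 -> 20

46 -> 18 -> 39 -> 20 -> None


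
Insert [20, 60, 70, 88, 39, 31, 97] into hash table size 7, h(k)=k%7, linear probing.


Insert 20: h=6 -> slot 6
Insert 60: h=4 -> slot 4
Insert 70: h=0 -> slot 0
Insert 88: h=4, 1 probes -> slot 5
Insert 39: h=4, 4 probes -> slot 1
Insert 31: h=3 -> slot 3
Insert 97: h=6, 3 probes -> slot 2

Table: [70, 39, 97, 31, 60, 88, 20]


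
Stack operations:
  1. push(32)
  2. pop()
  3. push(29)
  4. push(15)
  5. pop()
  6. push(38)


push(32) -> [32]
pop()->32, []
push(29) -> [29]
push(15) -> [29, 15]
pop()->15, [29]
push(38) -> [29, 38]

Final stack: [29, 38]


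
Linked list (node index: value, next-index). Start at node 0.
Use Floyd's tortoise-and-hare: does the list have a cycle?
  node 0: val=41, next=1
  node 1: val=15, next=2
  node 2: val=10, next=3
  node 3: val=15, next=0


Floyd's tortoise (slow, +1) and hare (fast, +2):
  init: slow=0, fast=0
  step 1: slow=1, fast=2
  step 2: slow=2, fast=0
  step 3: slow=3, fast=2
  step 4: slow=0, fast=0
  slow == fast at node 0: cycle detected

Cycle: yes


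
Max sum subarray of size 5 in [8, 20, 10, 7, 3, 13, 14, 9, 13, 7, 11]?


[0:5]: 48
[1:6]: 53
[2:7]: 47
[3:8]: 46
[4:9]: 52
[5:10]: 56
[6:11]: 54

Max: 56 at [5:10]


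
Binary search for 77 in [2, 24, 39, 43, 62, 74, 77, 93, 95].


Step 1: lo=0, hi=8, mid=4, val=62
Step 2: lo=5, hi=8, mid=6, val=77

Found at index 6


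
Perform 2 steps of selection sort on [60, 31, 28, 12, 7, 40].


Initial: [60, 31, 28, 12, 7, 40]
Step 1: min=7 at 4
  Swap: [7, 31, 28, 12, 60, 40]
Step 2: min=12 at 3
  Swap: [7, 12, 28, 31, 60, 40]

After 2 steps: [7, 12, 28, 31, 60, 40]


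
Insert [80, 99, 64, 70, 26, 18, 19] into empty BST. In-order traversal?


Insert 80: root
Insert 99: R from 80
Insert 64: L from 80
Insert 70: L from 80 -> R from 64
Insert 26: L from 80 -> L from 64
Insert 18: L from 80 -> L from 64 -> L from 26
Insert 19: L from 80 -> L from 64 -> L from 26 -> R from 18

In-order: [18, 19, 26, 64, 70, 80, 99]


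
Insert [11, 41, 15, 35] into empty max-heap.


Insert 11: [11]
Insert 41: [41, 11]
Insert 15: [41, 11, 15]
Insert 35: [41, 35, 15, 11]

Final heap: [41, 35, 15, 11]


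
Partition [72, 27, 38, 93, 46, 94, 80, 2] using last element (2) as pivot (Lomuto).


Pivot: 2
Place pivot at 0: [2, 27, 38, 93, 46, 94, 80, 72]

Partitioned: [2, 27, 38, 93, 46, 94, 80, 72]


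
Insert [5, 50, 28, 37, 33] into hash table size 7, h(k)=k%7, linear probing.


Insert 5: h=5 -> slot 5
Insert 50: h=1 -> slot 1
Insert 28: h=0 -> slot 0
Insert 37: h=2 -> slot 2
Insert 33: h=5, 1 probes -> slot 6

Table: [28, 50, 37, None, None, 5, 33]


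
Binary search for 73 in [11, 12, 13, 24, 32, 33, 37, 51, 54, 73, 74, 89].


Step 1: lo=0, hi=11, mid=5, val=33
Step 2: lo=6, hi=11, mid=8, val=54
Step 3: lo=9, hi=11, mid=10, val=74
Step 4: lo=9, hi=9, mid=9, val=73

Found at index 9


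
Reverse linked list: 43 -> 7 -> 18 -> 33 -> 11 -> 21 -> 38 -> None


Step 1: curr=43, set curr.next=prev(None) | reversed so far: 43
Step 2: curr=7, set curr.next=prev(43) | reversed so far: 7 -> 43
Step 3: curr=18, set curr.next=prev(7) | reversed so far: 18 -> 7 -> 43
Step 4: curr=33, set curr.next=prev(18) | reversed so far: 33 -> 18 -> 7 -> 43
Step 5: curr=11, set curr.next=prev(33) | reversed so far: 11 -> 33 -> 18 -> 7 -> 43
Step 6: curr=21, set curr.next=prev(11) | reversed so far: 21 -> 11 -> 33 -> 18 -> 7 -> 43
Step 7: curr=38, set curr.next=prev(21) | reversed so far: 38 -> 21 -> 11 -> 33 -> 18 -> 7 -> 43

38 -> 21 -> 11 -> 33 -> 18 -> 7 -> 43 -> None


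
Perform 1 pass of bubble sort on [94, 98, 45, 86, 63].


Initial: [94, 98, 45, 86, 63]
Pass 1: [94, 45, 86, 63, 98] (3 swaps)

After 1 pass: [94, 45, 86, 63, 98]


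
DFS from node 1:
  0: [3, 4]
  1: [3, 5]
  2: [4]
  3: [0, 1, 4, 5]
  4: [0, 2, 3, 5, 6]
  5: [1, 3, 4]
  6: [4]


Visit 1, push [5, 3]
Visit 3, push [5, 4, 0]
Visit 0, push [4]
Visit 4, push [6, 5, 2]
Visit 2, push []
Visit 5, push []
Visit 6, push []

DFS order: [1, 3, 0, 4, 2, 5, 6]


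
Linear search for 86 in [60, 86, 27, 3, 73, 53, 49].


i=0: 60!=86
i=1: 86==86 found!

Found at 1, 2 comps


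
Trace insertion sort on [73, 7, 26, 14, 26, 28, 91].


Initial: [73, 7, 26, 14, 26, 28, 91]
Insert 7: [7, 73, 26, 14, 26, 28, 91]
Insert 26: [7, 26, 73, 14, 26, 28, 91]
Insert 14: [7, 14, 26, 73, 26, 28, 91]
Insert 26: [7, 14, 26, 26, 73, 28, 91]
Insert 28: [7, 14, 26, 26, 28, 73, 91]
Insert 91: [7, 14, 26, 26, 28, 73, 91]

Sorted: [7, 14, 26, 26, 28, 73, 91]


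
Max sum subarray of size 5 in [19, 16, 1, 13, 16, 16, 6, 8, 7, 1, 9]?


[0:5]: 65
[1:6]: 62
[2:7]: 52
[3:8]: 59
[4:9]: 53
[5:10]: 38
[6:11]: 31

Max: 65 at [0:5]


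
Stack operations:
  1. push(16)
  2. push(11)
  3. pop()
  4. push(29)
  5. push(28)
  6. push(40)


push(16) -> [16]
push(11) -> [16, 11]
pop()->11, [16]
push(29) -> [16, 29]
push(28) -> [16, 29, 28]
push(40) -> [16, 29, 28, 40]

Final stack: [16, 29, 28, 40]


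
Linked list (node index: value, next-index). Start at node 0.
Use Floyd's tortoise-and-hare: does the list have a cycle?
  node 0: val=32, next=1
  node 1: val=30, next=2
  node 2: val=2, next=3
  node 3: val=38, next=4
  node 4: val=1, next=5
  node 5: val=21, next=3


Floyd's tortoise (slow, +1) and hare (fast, +2):
  init: slow=0, fast=0
  step 1: slow=1, fast=2
  step 2: slow=2, fast=4
  step 3: slow=3, fast=3
  slow == fast at node 3: cycle detected

Cycle: yes


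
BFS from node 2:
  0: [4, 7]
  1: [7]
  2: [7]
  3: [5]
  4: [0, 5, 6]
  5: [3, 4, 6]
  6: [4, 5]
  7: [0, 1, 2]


Visit 2, enqueue [7]
Visit 7, enqueue [0, 1]
Visit 0, enqueue [4]
Visit 1, enqueue []
Visit 4, enqueue [5, 6]
Visit 5, enqueue [3]
Visit 6, enqueue []
Visit 3, enqueue []

BFS order: [2, 7, 0, 1, 4, 5, 6, 3]


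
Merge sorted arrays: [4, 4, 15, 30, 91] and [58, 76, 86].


Take 4 from A
Take 4 from A
Take 15 from A
Take 30 from A
Take 58 from B
Take 76 from B
Take 86 from B

Merged: [4, 4, 15, 30, 58, 76, 86, 91]


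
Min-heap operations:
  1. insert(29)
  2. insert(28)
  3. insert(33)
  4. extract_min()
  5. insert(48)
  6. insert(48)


insert(29) -> [29]
insert(28) -> [28, 29]
insert(33) -> [28, 29, 33]
extract_min()->28, [29, 33]
insert(48) -> [29, 33, 48]
insert(48) -> [29, 33, 48, 48]

Final heap: [29, 33, 48, 48]


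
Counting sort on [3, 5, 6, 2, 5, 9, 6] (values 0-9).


Input: [3, 5, 6, 2, 5, 9, 6]
Counts: [0, 0, 1, 1, 0, 2, 2, 0, 0, 1]

Sorted: [2, 3, 5, 5, 6, 6, 9]


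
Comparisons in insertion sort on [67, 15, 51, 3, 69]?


Algorithm: insertion sort
Input: [67, 15, 51, 3, 69]
Sorted: [3, 15, 51, 67, 69]

7


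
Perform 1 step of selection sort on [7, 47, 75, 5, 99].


Initial: [7, 47, 75, 5, 99]
Step 1: min=5 at 3
  Swap: [5, 47, 75, 7, 99]

After 1 step: [5, 47, 75, 7, 99]


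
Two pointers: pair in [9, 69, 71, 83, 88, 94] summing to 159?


lo=0(9)+hi=5(94)=103
lo=1(69)+hi=5(94)=163
lo=1(69)+hi=4(88)=157
lo=2(71)+hi=4(88)=159

Yes: 71+88=159


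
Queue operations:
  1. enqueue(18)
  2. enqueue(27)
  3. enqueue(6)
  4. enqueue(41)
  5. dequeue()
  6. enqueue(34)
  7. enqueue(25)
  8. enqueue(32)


enqueue(18) -> [18]
enqueue(27) -> [18, 27]
enqueue(6) -> [18, 27, 6]
enqueue(41) -> [18, 27, 6, 41]
dequeue()->18, [27, 6, 41]
enqueue(34) -> [27, 6, 41, 34]
enqueue(25) -> [27, 6, 41, 34, 25]
enqueue(32) -> [27, 6, 41, 34, 25, 32]

Final queue: [27, 6, 41, 34, 25, 32]


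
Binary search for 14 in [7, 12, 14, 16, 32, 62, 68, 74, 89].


Step 1: lo=0, hi=8, mid=4, val=32
Step 2: lo=0, hi=3, mid=1, val=12
Step 3: lo=2, hi=3, mid=2, val=14

Found at index 2


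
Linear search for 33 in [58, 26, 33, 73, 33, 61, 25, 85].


i=0: 58!=33
i=1: 26!=33
i=2: 33==33 found!

Found at 2, 3 comps


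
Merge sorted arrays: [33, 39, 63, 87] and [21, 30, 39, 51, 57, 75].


Take 21 from B
Take 30 from B
Take 33 from A
Take 39 from A
Take 39 from B
Take 51 from B
Take 57 from B
Take 63 from A
Take 75 from B

Merged: [21, 30, 33, 39, 39, 51, 57, 63, 75, 87]


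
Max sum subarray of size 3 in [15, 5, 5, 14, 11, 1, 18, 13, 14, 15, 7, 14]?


[0:3]: 25
[1:4]: 24
[2:5]: 30
[3:6]: 26
[4:7]: 30
[5:8]: 32
[6:9]: 45
[7:10]: 42
[8:11]: 36
[9:12]: 36

Max: 45 at [6:9]


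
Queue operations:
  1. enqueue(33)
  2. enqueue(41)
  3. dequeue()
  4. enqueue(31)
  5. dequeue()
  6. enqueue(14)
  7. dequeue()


enqueue(33) -> [33]
enqueue(41) -> [33, 41]
dequeue()->33, [41]
enqueue(31) -> [41, 31]
dequeue()->41, [31]
enqueue(14) -> [31, 14]
dequeue()->31, [14]

Final queue: [14]


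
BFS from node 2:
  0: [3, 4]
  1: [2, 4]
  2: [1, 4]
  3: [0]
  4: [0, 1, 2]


Visit 2, enqueue [1, 4]
Visit 1, enqueue []
Visit 4, enqueue [0]
Visit 0, enqueue [3]
Visit 3, enqueue []

BFS order: [2, 1, 4, 0, 3]


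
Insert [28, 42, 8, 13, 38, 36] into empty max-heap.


Insert 28: [28]
Insert 42: [42, 28]
Insert 8: [42, 28, 8]
Insert 13: [42, 28, 8, 13]
Insert 38: [42, 38, 8, 13, 28]
Insert 36: [42, 38, 36, 13, 28, 8]

Final heap: [42, 38, 36, 13, 28, 8]


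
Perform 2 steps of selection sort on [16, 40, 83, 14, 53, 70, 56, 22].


Initial: [16, 40, 83, 14, 53, 70, 56, 22]
Step 1: min=14 at 3
  Swap: [14, 40, 83, 16, 53, 70, 56, 22]
Step 2: min=16 at 3
  Swap: [14, 16, 83, 40, 53, 70, 56, 22]

After 2 steps: [14, 16, 83, 40, 53, 70, 56, 22]


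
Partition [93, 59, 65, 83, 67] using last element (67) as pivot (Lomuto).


Pivot: 67
  59 <= 67: swap -> [59, 93, 65, 83, 67]
  65 <= 67: swap -> [59, 65, 93, 83, 67]
Place pivot at 2: [59, 65, 67, 83, 93]

Partitioned: [59, 65, 67, 83, 93]


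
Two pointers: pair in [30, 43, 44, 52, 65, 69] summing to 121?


lo=0(30)+hi=5(69)=99
lo=1(43)+hi=5(69)=112
lo=2(44)+hi=5(69)=113
lo=3(52)+hi=5(69)=121

Yes: 52+69=121


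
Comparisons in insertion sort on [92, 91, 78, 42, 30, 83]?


Algorithm: insertion sort
Input: [92, 91, 78, 42, 30, 83]
Sorted: [30, 42, 78, 83, 91, 92]

13


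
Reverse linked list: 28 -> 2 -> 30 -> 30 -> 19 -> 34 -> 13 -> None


Step 1: curr=28, set curr.next=prev(None) | reversed so far: 28
Step 2: curr=2, set curr.next=prev(28) | reversed so far: 2 -> 28
Step 3: curr=30, set curr.next=prev(2) | reversed so far: 30 -> 2 -> 28
Step 4: curr=30, set curr.next=prev(30) | reversed so far: 30 -> 30 -> 2 -> 28
Step 5: curr=19, set curr.next=prev(30) | reversed so far: 19 -> 30 -> 30 -> 2 -> 28
Step 6: curr=34, set curr.next=prev(19) | reversed so far: 34 -> 19 -> 30 -> 30 -> 2 -> 28
Step 7: curr=13, set curr.next=prev(34) | reversed so far: 13 -> 34 -> 19 -> 30 -> 30 -> 2 -> 28

13 -> 34 -> 19 -> 30 -> 30 -> 2 -> 28 -> None


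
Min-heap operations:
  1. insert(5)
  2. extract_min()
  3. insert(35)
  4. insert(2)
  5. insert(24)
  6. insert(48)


insert(5) -> [5]
extract_min()->5, []
insert(35) -> [35]
insert(2) -> [2, 35]
insert(24) -> [2, 35, 24]
insert(48) -> [2, 35, 24, 48]

Final heap: [2, 35, 24, 48]


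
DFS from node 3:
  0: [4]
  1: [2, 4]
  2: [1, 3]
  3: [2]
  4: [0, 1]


Visit 3, push [2]
Visit 2, push [1]
Visit 1, push [4]
Visit 4, push [0]
Visit 0, push []

DFS order: [3, 2, 1, 4, 0]


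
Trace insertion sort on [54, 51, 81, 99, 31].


Initial: [54, 51, 81, 99, 31]
Insert 51: [51, 54, 81, 99, 31]
Insert 81: [51, 54, 81, 99, 31]
Insert 99: [51, 54, 81, 99, 31]
Insert 31: [31, 51, 54, 81, 99]

Sorted: [31, 51, 54, 81, 99]


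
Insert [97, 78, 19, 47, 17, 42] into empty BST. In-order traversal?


Insert 97: root
Insert 78: L from 97
Insert 19: L from 97 -> L from 78
Insert 47: L from 97 -> L from 78 -> R from 19
Insert 17: L from 97 -> L from 78 -> L from 19
Insert 42: L from 97 -> L from 78 -> R from 19 -> L from 47

In-order: [17, 19, 42, 47, 78, 97]
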